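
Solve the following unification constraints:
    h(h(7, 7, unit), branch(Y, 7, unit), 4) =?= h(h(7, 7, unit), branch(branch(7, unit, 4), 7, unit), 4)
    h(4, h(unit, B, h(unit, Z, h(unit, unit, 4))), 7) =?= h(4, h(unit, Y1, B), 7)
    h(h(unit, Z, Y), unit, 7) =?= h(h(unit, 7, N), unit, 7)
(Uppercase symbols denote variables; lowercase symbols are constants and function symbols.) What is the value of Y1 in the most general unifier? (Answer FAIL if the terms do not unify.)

Decompose h/3: h(7, 7, unit) =?= h(7, 7, unit),  branch(Y, 7, unit) =?= branch(branch(7, unit, 4), 7, unit),  4 =?= 4.
Delete trivial equation h(7, 7, unit) =?= h(7, 7, unit).
Decompose branch/3: Y =?= branch(7, unit, 4),  7 =?= 7,  unit =?= unit.
Bind Y := branch(7, unit, 4); substituting into the one remaining equation that mentions Y gives: h(h(unit, Z, branch(7, unit, 4)), unit, 7) =?= h(h(unit, 7, N), unit, 7).
Delete trivial equation 7 =?= 7.
Delete trivial equation unit =?= unit.
Delete trivial equation 4 =?= 4.
Decompose h/3: 4 =?= 4,  h(unit, B, h(unit, Z, h(unit, unit, 4))) =?= h(unit, Y1, B),  7 =?= 7.
Delete trivial equation 4 =?= 4.
Decompose h/3: unit =?= unit,  B =?= Y1,  h(unit, Z, h(unit, unit, 4)) =?= B.
Delete trivial equation unit =?= unit.
Bind B := Y1; substituting into the one remaining equation that mentions B gives: h(unit, Z, h(unit, unit, 4)) =?= Y1.
Bind Y1 := h(unit, Z, h(unit, unit, 4)); no other remaining equation mentions Y1. Substituting into the earlier binding gives B := h(unit, Z, h(unit, unit, 4)).
Delete trivial equation 7 =?= 7.
Decompose h/3: h(unit, Z, branch(7, unit, 4)) =?= h(unit, 7, N),  unit =?= unit,  7 =?= 7.
Decompose h/3: unit =?= unit,  Z =?= 7,  branch(7, unit, 4) =?= N.
Delete trivial equation unit =?= unit.
Bind Z := 7; no other remaining equation mentions Z. Substituting into the earlier bindings gives B := h(unit, 7, h(unit, unit, 4)), Y1 := h(unit, 7, h(unit, unit, 4)).
Bind N := branch(7, unit, 4); no other remaining equation mentions N.
Delete trivial equation unit =?= unit.
Delete trivial equation 7 =?= 7.
MGU = { Y -> branch(7, unit, 4), B -> h(unit, 7, h(unit, unit, 4)), Y1 -> h(unit, 7, h(unit, unit, 4)), Z -> 7, N -> branch(7, unit, 4) }, so Y1 -> h(unit, 7, h(unit, unit, 4)).

h(unit, 7, h(unit, unit, 4))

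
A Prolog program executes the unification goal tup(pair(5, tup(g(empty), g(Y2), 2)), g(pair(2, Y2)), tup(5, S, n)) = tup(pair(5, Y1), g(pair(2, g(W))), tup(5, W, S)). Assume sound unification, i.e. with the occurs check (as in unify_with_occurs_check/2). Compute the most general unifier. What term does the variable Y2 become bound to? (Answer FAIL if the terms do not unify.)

g(n)

Decompose tup/3: pair(5, tup(g(empty), g(Y2), 2)) = pair(5, Y1),  g(pair(2, Y2)) = g(pair(2, g(W))),  tup(5, S, n) = tup(5, W, S).
Decompose pair/2: 5 = 5,  tup(g(empty), g(Y2), 2) = Y1.
Delete trivial equation 5 = 5.
Bind Y1 := tup(g(empty), g(Y2), 2); no other remaining equation mentions Y1.
Decompose g/1: pair(2, Y2) = pair(2, g(W)).
Decompose pair/2: 2 = 2,  Y2 = g(W).
Delete trivial equation 2 = 2.
Bind Y2 := g(W); no other remaining equation mentions Y2. Substituting into the earlier binding gives Y1 := tup(g(empty), g(g(W)), 2).
Decompose tup/3: 5 = 5,  S = W,  n = S.
Delete trivial equation 5 = 5.
Bind S := W; substituting into the remaining equation gives: n = W.
Bind W := n. Substituting into the earlier bindings gives Y1 := tup(g(empty), g(g(n)), 2), Y2 := g(n), S := n.
MGU = { Y1 = tup(g(empty), g(g(n)), 2), Y2 = g(n), S = n, W = n }, so Y2 = g(n).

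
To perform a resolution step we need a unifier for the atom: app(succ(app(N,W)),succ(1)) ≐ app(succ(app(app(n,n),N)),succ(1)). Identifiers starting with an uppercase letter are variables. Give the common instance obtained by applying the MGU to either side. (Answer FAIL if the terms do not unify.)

Decompose app/2: succ(app(N,W)) ≐ succ(app(app(n,n),N)),  succ(1) ≐ succ(1).
Decompose succ/1: app(N,W) ≐ app(app(n,n),N).
Decompose app/2: N ≐ app(n,n),  W ≐ N.
Bind N := app(n,n); substituting into the one remaining equation that mentions N gives: W ≐ app(n,n).
Bind W := app(n,n); no other remaining equation mentions W.
Delete trivial equation succ(1) ≐ succ(1).
Applying the MGU to either side gives app(succ(app(app(n,n),app(n,n))),succ(1)).

app(succ(app(app(n,n),app(n,n))),succ(1))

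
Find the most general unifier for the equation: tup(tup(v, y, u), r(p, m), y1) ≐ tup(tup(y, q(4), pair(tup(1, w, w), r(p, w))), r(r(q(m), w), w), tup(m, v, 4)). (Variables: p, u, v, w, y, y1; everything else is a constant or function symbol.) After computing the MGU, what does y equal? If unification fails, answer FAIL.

q(4)

Decompose tup/3: tup(v, y, u) ≐ tup(y, q(4), pair(tup(1, w, w), r(p, w))),  r(p, m) ≐ r(r(q(m), w), w),  y1 ≐ tup(m, v, 4).
Decompose tup/3: v ≐ y,  y ≐ q(4),  u ≐ pair(tup(1, w, w), r(p, w)).
Bind v := y; substituting into the one remaining equation that mentions v gives: y1 ≐ tup(m, y, 4).
Bind y := q(4); substituting into the one remaining equation that mentions y gives: y1 ≐ tup(m, q(4), 4). Substituting into the earlier binding gives v := q(4).
Bind u := pair(tup(1, w, w), r(p, w)); no other remaining equation mentions u.
Decompose r/2: p ≐ r(q(m), w),  m ≐ w.
Bind p := r(q(m), w); no other remaining equation mentions p. Substituting into the earlier binding gives u := pair(tup(1, w, w), r(r(q(m), w), w)).
Bind w := m; no other remaining equation mentions w. Substituting into the earlier bindings gives u := pair(tup(1, m, m), r(r(q(m), m), m)), p := r(q(m), m).
Bind y1 := tup(m, q(4), 4).
MGU = { v ↦ q(4), y ↦ q(4), u ↦ pair(tup(1, m, m), r(r(q(m), m), m)), p ↦ r(q(m), m), w ↦ m, y1 ↦ tup(m, q(4), 4) }, so y ↦ q(4).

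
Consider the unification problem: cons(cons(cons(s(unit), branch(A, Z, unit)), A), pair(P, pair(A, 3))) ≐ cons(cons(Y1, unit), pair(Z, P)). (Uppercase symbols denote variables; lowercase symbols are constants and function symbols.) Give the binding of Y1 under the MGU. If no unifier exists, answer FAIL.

cons(s(unit), branch(unit, pair(unit, 3), unit))

Decompose cons/2: cons(cons(s(unit), branch(A, Z, unit)), A) ≐ cons(Y1, unit),  pair(P, pair(A, 3)) ≐ pair(Z, P).
Decompose cons/2: cons(s(unit), branch(A, Z, unit)) ≐ Y1,  A ≐ unit.
Bind Y1 := cons(s(unit), branch(A, Z, unit)); no other remaining equation mentions Y1.
Bind A := unit; substituting into the remaining equation gives: pair(P, pair(unit, 3)) ≐ pair(Z, P). Substituting into the earlier binding gives Y1 := cons(s(unit), branch(unit, Z, unit)).
Decompose pair/2: P ≐ Z,  pair(unit, 3) ≐ P.
Bind P := Z; substituting into the remaining equation gives: pair(unit, 3) ≐ Z.
Bind Z := pair(unit, 3). Substituting into the earlier bindings gives Y1 := cons(s(unit), branch(unit, pair(unit, 3), unit)), P := pair(unit, 3).
MGU = { Y1 -> cons(s(unit), branch(unit, pair(unit, 3), unit)), A -> unit, P -> pair(unit, 3), Z -> pair(unit, 3) }, so Y1 -> cons(s(unit), branch(unit, pair(unit, 3), unit)).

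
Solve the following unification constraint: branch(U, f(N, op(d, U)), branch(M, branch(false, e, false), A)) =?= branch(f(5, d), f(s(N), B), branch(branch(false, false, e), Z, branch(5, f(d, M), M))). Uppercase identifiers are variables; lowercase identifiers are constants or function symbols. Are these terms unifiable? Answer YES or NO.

NO

Decompose branch/3: U =?= f(5, d),  f(N, op(d, U)) =?= f(s(N), B),  branch(M, branch(false, e, false), A) =?= branch(branch(false, false, e), Z, branch(5, f(d, M), M)).
Bind U := f(5, d); substituting into the one remaining equation that mentions U gives: f(N, op(d, f(5, d))) =?= f(s(N), B).
Decompose f/2: N =?= s(N),  op(d, f(5, d)) =?= B.
Occurs check fails: N occurs in s(N); the equation N =?= s(N) has no finite solution.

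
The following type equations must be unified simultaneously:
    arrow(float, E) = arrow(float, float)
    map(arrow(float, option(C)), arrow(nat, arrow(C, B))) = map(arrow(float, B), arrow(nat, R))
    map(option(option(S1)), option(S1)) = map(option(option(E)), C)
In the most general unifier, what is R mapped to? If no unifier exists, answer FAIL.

arrow(option(float), option(option(float)))

Decompose arrow/2: float = float,  E = float.
Delete trivial equation float = float.
Bind E := float; substituting into the one remaining equation that mentions E gives: map(option(option(S1)), option(S1)) = map(option(option(float)), C).
Decompose map/2: arrow(float, option(C)) = arrow(float, B),  arrow(nat, arrow(C, B)) = arrow(nat, R).
Decompose arrow/2: float = float,  option(C) = B.
Delete trivial equation float = float.
Bind B := option(C); substituting into the one remaining equation that mentions B gives: arrow(nat, arrow(C, option(C))) = arrow(nat, R).
Decompose arrow/2: nat = nat,  arrow(C, option(C)) = R.
Delete trivial equation nat = nat.
Bind R := arrow(C, option(C)); no other remaining equation mentions R.
Decompose map/2: option(option(S1)) = option(option(float)),  option(S1) = C.
Decompose option/1: option(S1) = option(float).
Decompose option/1: S1 = float.
Bind S1 := float; substituting into the remaining equation gives: option(float) = C.
Bind C := option(float). Substituting into the earlier bindings gives B := option(option(float)), R := arrow(option(float), option(option(float))).
MGU = { E -> float, B -> option(option(float)), R -> arrow(option(float), option(option(float))), S1 -> float, C -> option(float) }, so R -> arrow(option(float), option(option(float))).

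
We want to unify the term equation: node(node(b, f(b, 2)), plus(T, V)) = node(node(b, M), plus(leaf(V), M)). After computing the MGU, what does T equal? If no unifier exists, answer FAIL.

Decompose node/2: node(b, f(b, 2)) = node(b, M),  plus(T, V) = plus(leaf(V), M).
Decompose node/2: b = b,  f(b, 2) = M.
Delete trivial equation b = b.
Bind M := f(b, 2); substituting into the remaining equation gives: plus(T, V) = plus(leaf(V), f(b, 2)).
Decompose plus/2: T = leaf(V),  V = f(b, 2).
Bind T := leaf(V); no other remaining equation mentions T.
Bind V := f(b, 2). Substituting into the earlier binding gives T := leaf(f(b, 2)).
MGU = { M ↦ f(b, 2), T ↦ leaf(f(b, 2)), V ↦ f(b, 2) }, so T ↦ leaf(f(b, 2)).

leaf(f(b, 2))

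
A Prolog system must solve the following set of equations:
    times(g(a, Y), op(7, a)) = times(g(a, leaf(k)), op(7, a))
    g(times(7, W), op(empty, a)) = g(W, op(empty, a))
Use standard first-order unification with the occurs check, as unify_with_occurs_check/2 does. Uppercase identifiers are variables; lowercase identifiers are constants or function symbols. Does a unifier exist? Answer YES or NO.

Decompose times/2: g(a, Y) = g(a, leaf(k)),  op(7, a) = op(7, a).
Decompose g/2: a = a,  Y = leaf(k).
Delete trivial equation a = a.
Bind Y := leaf(k); no other remaining equation mentions Y.
Delete trivial equation op(7, a) = op(7, a).
Decompose g/2: times(7, W) = W,  op(empty, a) = op(empty, a).
Occurs check fails: W occurs in times(7, W); the equation W = times(7, W) has no finite solution.

NO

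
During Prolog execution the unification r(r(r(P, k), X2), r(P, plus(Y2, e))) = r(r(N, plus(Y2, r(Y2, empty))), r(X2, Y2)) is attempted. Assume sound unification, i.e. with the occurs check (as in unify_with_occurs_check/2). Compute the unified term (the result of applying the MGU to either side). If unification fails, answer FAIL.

FAIL

Decompose r/2: r(r(P, k), X2) = r(N, plus(Y2, r(Y2, empty))),  r(P, plus(Y2, e)) = r(X2, Y2).
Decompose r/2: r(P, k) = N,  X2 = plus(Y2, r(Y2, empty)).
Bind N := r(P, k); no other remaining equation mentions N.
Bind X2 := plus(Y2, r(Y2, empty)); substituting into the remaining equation gives: r(P, plus(Y2, e)) = r(plus(Y2, r(Y2, empty)), Y2).
Decompose r/2: P = plus(Y2, r(Y2, empty)),  plus(Y2, e) = Y2.
Bind P := plus(Y2, r(Y2, empty)); no other remaining equation mentions P. Substituting into the earlier binding gives N := r(plus(Y2, r(Y2, empty)), k).
Occurs check fails: Y2 occurs in plus(Y2, e); the equation Y2 = plus(Y2, e) has no finite solution.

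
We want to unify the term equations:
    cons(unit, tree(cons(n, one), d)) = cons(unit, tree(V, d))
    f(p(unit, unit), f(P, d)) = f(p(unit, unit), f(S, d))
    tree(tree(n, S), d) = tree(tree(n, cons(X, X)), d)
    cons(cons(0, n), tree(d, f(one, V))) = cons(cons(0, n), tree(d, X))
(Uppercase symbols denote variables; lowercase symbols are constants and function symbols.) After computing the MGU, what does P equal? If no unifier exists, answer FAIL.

cons(f(one, cons(n, one)), f(one, cons(n, one)))

Decompose cons/2: unit = unit,  tree(cons(n, one), d) = tree(V, d).
Delete trivial equation unit = unit.
Decompose tree/2: cons(n, one) = V,  d = d.
Bind V := cons(n, one); substituting into the one remaining equation that mentions V gives: cons(cons(0, n), tree(d, f(one, cons(n, one)))) = cons(cons(0, n), tree(d, X)).
Delete trivial equation d = d.
Decompose f/2: p(unit, unit) = p(unit, unit),  f(P, d) = f(S, d).
Delete trivial equation p(unit, unit) = p(unit, unit).
Decompose f/2: P = S,  d = d.
Bind P := S; no other remaining equation mentions P.
Delete trivial equation d = d.
Decompose tree/2: tree(n, S) = tree(n, cons(X, X)),  d = d.
Decompose tree/2: n = n,  S = cons(X, X).
Delete trivial equation n = n.
Bind S := cons(X, X); no other remaining equation mentions S. Substituting into the earlier binding gives P := cons(X, X).
Delete trivial equation d = d.
Decompose cons/2: cons(0, n) = cons(0, n),  tree(d, f(one, cons(n, one))) = tree(d, X).
Delete trivial equation cons(0, n) = cons(0, n).
Decompose tree/2: d = d,  f(one, cons(n, one)) = X.
Delete trivial equation d = d.
Bind X := f(one, cons(n, one)). Substituting into the earlier bindings gives P := cons(f(one, cons(n, one)), f(one, cons(n, one))), S := cons(f(one, cons(n, one)), f(one, cons(n, one))).
MGU = { V ↦ cons(n, one), P ↦ cons(f(one, cons(n, one)), f(one, cons(n, one))), S ↦ cons(f(one, cons(n, one)), f(one, cons(n, one))), X ↦ f(one, cons(n, one)) }, so P ↦ cons(f(one, cons(n, one)), f(one, cons(n, one))).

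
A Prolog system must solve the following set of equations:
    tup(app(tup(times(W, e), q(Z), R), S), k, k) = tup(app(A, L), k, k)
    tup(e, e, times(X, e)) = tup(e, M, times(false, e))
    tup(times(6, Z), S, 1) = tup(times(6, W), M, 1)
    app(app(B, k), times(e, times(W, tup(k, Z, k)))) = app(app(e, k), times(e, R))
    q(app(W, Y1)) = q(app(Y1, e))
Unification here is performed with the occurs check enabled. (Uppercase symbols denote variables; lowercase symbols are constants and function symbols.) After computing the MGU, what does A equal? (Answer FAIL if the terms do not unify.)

Decompose tup/3: app(tup(times(W, e), q(Z), R), S) = app(A, L),  k = k,  k = k.
Decompose app/2: tup(times(W, e), q(Z), R) = A,  S = L.
Bind A := tup(times(W, e), q(Z), R); no other remaining equation mentions A.
Bind S := L; substituting into the one remaining equation that mentions S gives: tup(times(6, Z), L, 1) = tup(times(6, W), M, 1).
Delete trivial equation k = k.
Delete trivial equation k = k.
Decompose tup/3: e = e,  e = M,  times(X, e) = times(false, e).
Delete trivial equation e = e.
Bind M := e; substituting into the one remaining equation that mentions M gives: tup(times(6, Z), L, 1) = tup(times(6, W), e, 1).
Decompose times/2: X = false,  e = e.
Bind X := false; no other remaining equation mentions X.
Delete trivial equation e = e.
Decompose tup/3: times(6, Z) = times(6, W),  L = e,  1 = 1.
Decompose times/2: 6 = 6,  Z = W.
Delete trivial equation 6 = 6.
Bind Z := W; substituting into the one remaining equation that mentions Z gives: app(app(B, k), times(e, times(W, tup(k, W, k)))) = app(app(e, k), times(e, R)). Substituting into the earlier binding gives A := tup(times(W, e), q(W), R).
Bind L := e; no other remaining equation mentions L. Substituting into the earlier binding gives S := e.
Delete trivial equation 1 = 1.
Decompose app/2: app(B, k) = app(e, k),  times(e, times(W, tup(k, W, k))) = times(e, R).
Decompose app/2: B = e,  k = k.
Bind B := e; no other remaining equation mentions B.
Delete trivial equation k = k.
Decompose times/2: e = e,  times(W, tup(k, W, k)) = R.
Delete trivial equation e = e.
Bind R := times(W, tup(k, W, k)); no other remaining equation mentions R. Substituting into the earlier binding gives A := tup(times(W, e), q(W), times(W, tup(k, W, k))).
Decompose q/1: app(W, Y1) = app(Y1, e).
Decompose app/2: W = Y1,  Y1 = e.
Bind W := Y1; no other remaining equation mentions W. Substituting into the earlier bindings gives A := tup(times(Y1, e), q(Y1), times(Y1, tup(k, Y1, k))), Z := Y1, R := times(Y1, tup(k, Y1, k)).
Bind Y1 := e. Substituting into the earlier bindings gives A := tup(times(e, e), q(e), times(e, tup(k, e, k))), Z := e, R := times(e, tup(k, e, k)), W := e.
MGU = { A ↦ tup(times(e, e), q(e), times(e, tup(k, e, k))), S ↦ e, M ↦ e, X ↦ false, Z ↦ e, L ↦ e, B ↦ e, R ↦ times(e, tup(k, e, k)), W ↦ e, Y1 ↦ e }, so A ↦ tup(times(e, e), q(e), times(e, tup(k, e, k))).

tup(times(e, e), q(e), times(e, tup(k, e, k)))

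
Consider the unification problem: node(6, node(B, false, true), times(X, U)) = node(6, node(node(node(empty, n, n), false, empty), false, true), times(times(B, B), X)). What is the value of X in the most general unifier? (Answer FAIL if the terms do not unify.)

times(node(node(empty, n, n), false, empty), node(node(empty, n, n), false, empty))

Decompose node/3: 6 = 6,  node(B, false, true) = node(node(node(empty, n, n), false, empty), false, true),  times(X, U) = times(times(B, B), X).
Delete trivial equation 6 = 6.
Decompose node/3: B = node(node(empty, n, n), false, empty),  false = false,  true = true.
Bind B := node(node(empty, n, n), false, empty); substituting into the one remaining equation that mentions B gives: times(X, U) = times(times(node(node(empty, n, n), false, empty), node(node(empty, n, n), false, empty)), X).
Delete trivial equation false = false.
Delete trivial equation true = true.
Decompose times/2: X = times(node(node(empty, n, n), false, empty), node(node(empty, n, n), false, empty)),  U = X.
Bind X := times(node(node(empty, n, n), false, empty), node(node(empty, n, n), false, empty)); substituting into the remaining equation gives: U = times(node(node(empty, n, n), false, empty), node(node(empty, n, n), false, empty)).
Bind U := times(node(node(empty, n, n), false, empty), node(node(empty, n, n), false, empty)).
MGU = { B ↦ node(node(empty, n, n), false, empty), X ↦ times(node(node(empty, n, n), false, empty), node(node(empty, n, n), false, empty)), U ↦ times(node(node(empty, n, n), false, empty), node(node(empty, n, n), false, empty)) }, so X ↦ times(node(node(empty, n, n), false, empty), node(node(empty, n, n), false, empty)).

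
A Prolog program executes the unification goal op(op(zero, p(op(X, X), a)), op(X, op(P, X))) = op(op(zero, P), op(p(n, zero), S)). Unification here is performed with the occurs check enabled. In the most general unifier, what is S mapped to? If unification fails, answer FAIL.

Decompose op/2: op(zero, p(op(X, X), a)) = op(zero, P),  op(X, op(P, X)) = op(p(n, zero), S).
Decompose op/2: zero = zero,  p(op(X, X), a) = P.
Delete trivial equation zero = zero.
Bind P := p(op(X, X), a); substituting into the remaining equation gives: op(X, op(p(op(X, X), a), X)) = op(p(n, zero), S).
Decompose op/2: X = p(n, zero),  op(p(op(X, X), a), X) = S.
Bind X := p(n, zero); substituting into the remaining equation gives: op(p(op(p(n, zero), p(n, zero)), a), p(n, zero)) = S. Substituting into the earlier binding gives P := p(op(p(n, zero), p(n, zero)), a).
Bind S := op(p(op(p(n, zero), p(n, zero)), a), p(n, zero)).
MGU = { P = p(op(p(n, zero), p(n, zero)), a), X = p(n, zero), S = op(p(op(p(n, zero), p(n, zero)), a), p(n, zero)) }, so S = op(p(op(p(n, zero), p(n, zero)), a), p(n, zero)).

op(p(op(p(n, zero), p(n, zero)), a), p(n, zero))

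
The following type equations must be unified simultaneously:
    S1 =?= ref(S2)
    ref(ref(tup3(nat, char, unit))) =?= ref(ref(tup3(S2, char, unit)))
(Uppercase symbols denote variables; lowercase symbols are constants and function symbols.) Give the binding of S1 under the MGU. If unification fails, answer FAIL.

ref(nat)

Bind S1 := ref(S2); no other remaining equation mentions S1.
Decompose ref/1: ref(tup3(nat, char, unit)) =?= ref(tup3(S2, char, unit)).
Decompose ref/1: tup3(nat, char, unit) =?= tup3(S2, char, unit).
Decompose tup3/3: nat =?= S2,  char =?= char,  unit =?= unit.
Bind S2 := nat; no other remaining equation mentions S2. Substituting into the earlier binding gives S1 := ref(nat).
Delete trivial equation char =?= char.
Delete trivial equation unit =?= unit.
MGU = { S1 -> ref(nat), S2 -> nat }, so S1 -> ref(nat).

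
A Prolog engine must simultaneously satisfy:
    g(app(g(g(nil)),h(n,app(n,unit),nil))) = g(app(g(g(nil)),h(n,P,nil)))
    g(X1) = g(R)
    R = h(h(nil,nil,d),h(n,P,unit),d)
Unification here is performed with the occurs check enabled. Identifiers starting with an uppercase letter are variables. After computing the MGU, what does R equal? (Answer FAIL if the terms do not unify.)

h(h(nil,nil,d),h(n,app(n,unit),unit),d)

Decompose g/1: app(g(g(nil)),h(n,app(n,unit),nil)) = app(g(g(nil)),h(n,P,nil)).
Decompose app/2: g(g(nil)) = g(g(nil)),  h(n,app(n,unit),nil) = h(n,P,nil).
Delete trivial equation g(g(nil)) = g(g(nil)).
Decompose h/3: n = n,  app(n,unit) = P,  nil = nil.
Delete trivial equation n = n.
Bind P := app(n,unit); substituting into the one remaining equation that mentions P gives: R = h(h(nil,nil,d),h(n,app(n,unit),unit),d).
Delete trivial equation nil = nil.
Decompose g/1: X1 = R.
Bind X1 := R; no other remaining equation mentions X1.
Bind R := h(h(nil,nil,d),h(n,app(n,unit),unit),d). Substituting into the earlier binding gives X1 := h(h(nil,nil,d),h(n,app(n,unit),unit),d).
MGU = { P ↦ app(n,unit), X1 ↦ h(h(nil,nil,d),h(n,app(n,unit),unit),d), R ↦ h(h(nil,nil,d),h(n,app(n,unit),unit),d) }, so R ↦ h(h(nil,nil,d),h(n,app(n,unit),unit),d).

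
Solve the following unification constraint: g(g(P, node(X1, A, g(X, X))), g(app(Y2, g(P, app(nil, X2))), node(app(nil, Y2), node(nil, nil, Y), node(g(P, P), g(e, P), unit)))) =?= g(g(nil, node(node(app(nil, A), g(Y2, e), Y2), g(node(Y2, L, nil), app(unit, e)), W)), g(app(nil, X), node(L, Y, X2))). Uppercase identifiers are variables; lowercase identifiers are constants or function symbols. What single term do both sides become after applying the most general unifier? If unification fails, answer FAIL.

Decompose g/2: g(P, node(X1, A, g(X, X))) =?= g(nil, node(node(app(nil, A), g(Y2, e), Y2), g(node(Y2, L, nil), app(unit, e)), W)),  g(app(Y2, g(P, app(nil, X2))), node(app(nil, Y2), node(nil, nil, Y), node(g(P, P), g(e, P), unit))) =?= g(app(nil, X), node(L, Y, X2)).
Decompose g/2: P =?= nil,  node(X1, A, g(X, X)) =?= node(node(app(nil, A), g(Y2, e), Y2), g(node(Y2, L, nil), app(unit, e)), W).
Bind P := nil; substituting into the one remaining equation that mentions P gives: g(app(Y2, g(nil, app(nil, X2))), node(app(nil, Y2), node(nil, nil, Y), node(g(nil, nil), g(e, nil), unit))) =?= g(app(nil, X), node(L, Y, X2)).
Decompose node/3: X1 =?= node(app(nil, A), g(Y2, e), Y2),  A =?= g(node(Y2, L, nil), app(unit, e)),  g(X, X) =?= W.
Bind X1 := node(app(nil, A), g(Y2, e), Y2); no other remaining equation mentions X1.
Bind A := g(node(Y2, L, nil), app(unit, e)); no other remaining equation mentions A. Substituting into the earlier binding gives X1 := node(app(nil, g(node(Y2, L, nil), app(unit, e))), g(Y2, e), Y2).
Bind W := g(X, X); no other remaining equation mentions W.
Decompose g/2: app(Y2, g(nil, app(nil, X2))) =?= app(nil, X),  node(app(nil, Y2), node(nil, nil, Y), node(g(nil, nil), g(e, nil), unit)) =?= node(L, Y, X2).
Decompose app/2: Y2 =?= nil,  g(nil, app(nil, X2)) =?= X.
Bind Y2 := nil; substituting into the one remaining equation that mentions Y2 gives: node(app(nil, nil), node(nil, nil, Y), node(g(nil, nil), g(e, nil), unit)) =?= node(L, Y, X2). Substituting into the earlier bindings gives X1 := node(app(nil, g(node(nil, L, nil), app(unit, e))), g(nil, e), nil), A := g(node(nil, L, nil), app(unit, e)).
Bind X := g(nil, app(nil, X2)); no other remaining equation mentions X. Substituting into the earlier binding gives W := g(g(nil, app(nil, X2)), g(nil, app(nil, X2))).
Decompose node/3: app(nil, nil) =?= L,  node(nil, nil, Y) =?= Y,  node(g(nil, nil), g(e, nil), unit) =?= X2.
Bind L := app(nil, nil); no other remaining equation mentions L. Substituting into the earlier bindings gives X1 := node(app(nil, g(node(nil, app(nil, nil), nil), app(unit, e))), g(nil, e), nil), A := g(node(nil, app(nil, nil), nil), app(unit, e)).
Occurs check fails: Y occurs in node(nil, nil, Y); the equation Y =?= node(nil, nil, Y) has no finite solution.

FAIL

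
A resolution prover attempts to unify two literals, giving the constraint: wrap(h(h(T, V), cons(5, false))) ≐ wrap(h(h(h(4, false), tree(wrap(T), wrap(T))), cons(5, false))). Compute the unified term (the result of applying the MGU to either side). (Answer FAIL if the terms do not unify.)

wrap(h(h(h(4, false), tree(wrap(h(4, false)), wrap(h(4, false)))), cons(5, false)))

Decompose wrap/1: h(h(T, V), cons(5, false)) ≐ h(h(h(4, false), tree(wrap(T), wrap(T))), cons(5, false)).
Decompose h/2: h(T, V) ≐ h(h(4, false), tree(wrap(T), wrap(T))),  cons(5, false) ≐ cons(5, false).
Decompose h/2: T ≐ h(4, false),  V ≐ tree(wrap(T), wrap(T)).
Bind T := h(4, false); substituting into the one remaining equation that mentions T gives: V ≐ tree(wrap(h(4, false)), wrap(h(4, false))).
Bind V := tree(wrap(h(4, false)), wrap(h(4, false))); no other remaining equation mentions V.
Delete trivial equation cons(5, false) ≐ cons(5, false).
Applying the MGU to either side gives wrap(h(h(h(4, false), tree(wrap(h(4, false)), wrap(h(4, false)))), cons(5, false))).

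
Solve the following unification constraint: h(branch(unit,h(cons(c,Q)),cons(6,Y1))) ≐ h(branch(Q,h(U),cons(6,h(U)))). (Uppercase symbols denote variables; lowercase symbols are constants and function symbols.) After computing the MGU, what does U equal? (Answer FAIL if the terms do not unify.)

Decompose h/1: branch(unit,h(cons(c,Q)),cons(6,Y1)) ≐ branch(Q,h(U),cons(6,h(U))).
Decompose branch/3: unit ≐ Q,  h(cons(c,Q)) ≐ h(U),  cons(6,Y1) ≐ cons(6,h(U)).
Bind Q := unit; substituting into the one remaining equation that mentions Q gives: h(cons(c,unit)) ≐ h(U).
Decompose h/1: cons(c,unit) ≐ U.
Bind U := cons(c,unit); substituting into the remaining equation gives: cons(6,Y1) ≐ cons(6,h(cons(c,unit))).
Decompose cons/2: 6 ≐ 6,  Y1 ≐ h(cons(c,unit)).
Delete trivial equation 6 ≐ 6.
Bind Y1 := h(cons(c,unit)).
MGU = { Q -> unit, U -> cons(c,unit), Y1 -> h(cons(c,unit)) }, so U -> cons(c,unit).

cons(c,unit)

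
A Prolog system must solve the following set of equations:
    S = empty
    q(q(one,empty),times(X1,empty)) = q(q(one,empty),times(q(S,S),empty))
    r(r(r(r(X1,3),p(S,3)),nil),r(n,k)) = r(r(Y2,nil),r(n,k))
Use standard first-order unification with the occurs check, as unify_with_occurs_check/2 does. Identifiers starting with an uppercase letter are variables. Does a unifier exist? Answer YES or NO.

YES

Bind S := empty; substituting into the remaining equations gives: q(q(one,empty),times(X1,empty)) = q(q(one,empty),times(q(empty,empty),empty)),  r(r(r(r(X1,3),p(empty,3)),nil),r(n,k)) = r(r(Y2,nil),r(n,k)).
Decompose q/2: q(one,empty) = q(one,empty),  times(X1,empty) = times(q(empty,empty),empty).
Delete trivial equation q(one,empty) = q(one,empty).
Decompose times/2: X1 = q(empty,empty),  empty = empty.
Bind X1 := q(empty,empty); substituting into the one remaining equation that mentions X1 gives: r(r(r(r(q(empty,empty),3),p(empty,3)),nil),r(n,k)) = r(r(Y2,nil),r(n,k)).
Delete trivial equation empty = empty.
Decompose r/2: r(r(r(q(empty,empty),3),p(empty,3)),nil) = r(Y2,nil),  r(n,k) = r(n,k).
Decompose r/2: r(r(q(empty,empty),3),p(empty,3)) = Y2,  nil = nil.
Bind Y2 := r(r(q(empty,empty),3),p(empty,3)); no other remaining equation mentions Y2.
Delete trivial equation nil = nil.
Delete trivial equation r(n,k) = r(n,k).
No equations remain and no clash or occurs-check failure arose, so a unifier exists.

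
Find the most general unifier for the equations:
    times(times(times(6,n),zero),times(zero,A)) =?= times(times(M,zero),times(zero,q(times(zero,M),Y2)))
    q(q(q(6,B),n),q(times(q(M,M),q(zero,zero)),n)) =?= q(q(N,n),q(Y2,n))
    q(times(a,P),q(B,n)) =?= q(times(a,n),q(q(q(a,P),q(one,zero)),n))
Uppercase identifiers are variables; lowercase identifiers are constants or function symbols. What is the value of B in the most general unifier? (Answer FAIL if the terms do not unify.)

q(q(a,n),q(one,zero))

Decompose times/2: times(times(6,n),zero) =?= times(M,zero),  times(zero,A) =?= times(zero,q(times(zero,M),Y2)).
Decompose times/2: times(6,n) =?= M,  zero =?= zero.
Bind M := times(6,n); substituting into the 2 remaining equations that mention M gives: times(zero,A) =?= times(zero,q(times(zero,times(6,n)),Y2)),  q(q(q(6,B),n),q(times(q(times(6,n),times(6,n)),q(zero,zero)),n)) =?= q(q(N,n),q(Y2,n)).
Delete trivial equation zero =?= zero.
Decompose times/2: zero =?= zero,  A =?= q(times(zero,times(6,n)),Y2).
Delete trivial equation zero =?= zero.
Bind A := q(times(zero,times(6,n)),Y2); no other remaining equation mentions A.
Decompose q/2: q(q(6,B),n) =?= q(N,n),  q(times(q(times(6,n),times(6,n)),q(zero,zero)),n) =?= q(Y2,n).
Decompose q/2: q(6,B) =?= N,  n =?= n.
Bind N := q(6,B); no other remaining equation mentions N.
Delete trivial equation n =?= n.
Decompose q/2: times(q(times(6,n),times(6,n)),q(zero,zero)) =?= Y2,  n =?= n.
Bind Y2 := times(q(times(6,n),times(6,n)),q(zero,zero)); no other remaining equation mentions Y2. Substituting into the earlier binding gives A := q(times(zero,times(6,n)),times(q(times(6,n),times(6,n)),q(zero,zero))).
Delete trivial equation n =?= n.
Decompose q/2: times(a,P) =?= times(a,n),  q(B,n) =?= q(q(q(a,P),q(one,zero)),n).
Decompose times/2: a =?= a,  P =?= n.
Delete trivial equation a =?= a.
Bind P := n; substituting into the remaining equation gives: q(B,n) =?= q(q(q(a,n),q(one,zero)),n).
Decompose q/2: B =?= q(q(a,n),q(one,zero)),  n =?= n.
Bind B := q(q(a,n),q(one,zero)); no other remaining equation mentions B. Substituting into the earlier binding gives N := q(6,q(q(a,n),q(one,zero))).
Delete trivial equation n =?= n.
MGU = { M ↦ times(6,n), A ↦ q(times(zero,times(6,n)),times(q(times(6,n),times(6,n)),q(zero,zero))), N ↦ q(6,q(q(a,n),q(one,zero))), Y2 ↦ times(q(times(6,n),times(6,n)),q(zero,zero)), P ↦ n, B ↦ q(q(a,n),q(one,zero)) }, so B ↦ q(q(a,n),q(one,zero)).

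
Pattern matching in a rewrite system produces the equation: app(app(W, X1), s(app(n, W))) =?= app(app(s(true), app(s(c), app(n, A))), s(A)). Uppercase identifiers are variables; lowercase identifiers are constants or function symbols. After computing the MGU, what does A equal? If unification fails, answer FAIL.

app(n, s(true))

Decompose app/2: app(W, X1) =?= app(s(true), app(s(c), app(n, A))),  s(app(n, W)) =?= s(A).
Decompose app/2: W =?= s(true),  X1 =?= app(s(c), app(n, A)).
Bind W := s(true); substituting into the one remaining equation that mentions W gives: s(app(n, s(true))) =?= s(A).
Bind X1 := app(s(c), app(n, A)); no other remaining equation mentions X1.
Decompose s/1: app(n, s(true)) =?= A.
Bind A := app(n, s(true)). Substituting into the earlier binding gives X1 := app(s(c), app(n, app(n, s(true)))).
MGU = { W ↦ s(true), X1 ↦ app(s(c), app(n, app(n, s(true)))), A ↦ app(n, s(true)) }, so A ↦ app(n, s(true)).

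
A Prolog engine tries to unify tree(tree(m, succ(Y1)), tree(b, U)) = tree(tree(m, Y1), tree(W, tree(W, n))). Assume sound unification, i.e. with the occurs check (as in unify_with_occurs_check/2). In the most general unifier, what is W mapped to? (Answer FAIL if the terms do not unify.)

FAIL

Decompose tree/2: tree(m, succ(Y1)) = tree(m, Y1),  tree(b, U) = tree(W, tree(W, n)).
Decompose tree/2: m = m,  succ(Y1) = Y1.
Delete trivial equation m = m.
Occurs check fails: Y1 occurs in succ(Y1); the equation Y1 = succ(Y1) has no finite solution.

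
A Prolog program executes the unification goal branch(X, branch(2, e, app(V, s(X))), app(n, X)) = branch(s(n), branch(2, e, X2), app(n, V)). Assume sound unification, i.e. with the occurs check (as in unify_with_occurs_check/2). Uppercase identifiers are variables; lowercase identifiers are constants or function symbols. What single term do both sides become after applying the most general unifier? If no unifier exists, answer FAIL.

branch(s(n), branch(2, e, app(s(n), s(s(n)))), app(n, s(n)))

Decompose branch/3: X = s(n),  branch(2, e, app(V, s(X))) = branch(2, e, X2),  app(n, X) = app(n, V).
Bind X := s(n); substituting into the remaining equations gives: branch(2, e, app(V, s(s(n)))) = branch(2, e, X2),  app(n, s(n)) = app(n, V).
Decompose branch/3: 2 = 2,  e = e,  app(V, s(s(n))) = X2.
Delete trivial equation 2 = 2.
Delete trivial equation e = e.
Bind X2 := app(V, s(s(n))); no other remaining equation mentions X2.
Decompose app/2: n = n,  s(n) = V.
Delete trivial equation n = n.
Bind V := s(n). Substituting into the earlier binding gives X2 := app(s(n), s(s(n))).
Applying the MGU to either side gives branch(s(n), branch(2, e, app(s(n), s(s(n)))), app(n, s(n))).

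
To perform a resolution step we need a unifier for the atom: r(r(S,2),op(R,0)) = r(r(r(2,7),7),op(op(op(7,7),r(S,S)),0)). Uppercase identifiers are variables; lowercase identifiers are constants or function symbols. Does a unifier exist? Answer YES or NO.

Decompose r/2: r(S,2) = r(r(2,7),7),  op(R,0) = op(op(op(7,7),r(S,S)),0).
Decompose r/2: S = r(2,7),  2 = 7.
Bind S := r(2,7); substituting into the one remaining equation that mentions S gives: op(R,0) = op(op(op(7,7),r(r(2,7),r(2,7))),0).
Clash: constants 2 and 7 differ; no unifier exists.

NO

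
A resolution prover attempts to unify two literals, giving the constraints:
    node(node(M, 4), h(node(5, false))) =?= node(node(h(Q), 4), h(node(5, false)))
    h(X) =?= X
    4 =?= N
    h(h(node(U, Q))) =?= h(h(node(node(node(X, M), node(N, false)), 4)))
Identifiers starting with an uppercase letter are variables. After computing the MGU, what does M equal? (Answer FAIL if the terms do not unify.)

FAIL

Decompose node/2: node(M, 4) =?= node(h(Q), 4),  h(node(5, false)) =?= h(node(5, false)).
Decompose node/2: M =?= h(Q),  4 =?= 4.
Bind M := h(Q); substituting into the one remaining equation that mentions M gives: h(h(node(U, Q))) =?= h(h(node(node(node(X, h(Q)), node(N, false)), 4))).
Delete trivial equation 4 =?= 4.
Delete trivial equation h(node(5, false)) =?= h(node(5, false)).
Occurs check fails: X occurs in h(X); the equation X =?= h(X) has no finite solution.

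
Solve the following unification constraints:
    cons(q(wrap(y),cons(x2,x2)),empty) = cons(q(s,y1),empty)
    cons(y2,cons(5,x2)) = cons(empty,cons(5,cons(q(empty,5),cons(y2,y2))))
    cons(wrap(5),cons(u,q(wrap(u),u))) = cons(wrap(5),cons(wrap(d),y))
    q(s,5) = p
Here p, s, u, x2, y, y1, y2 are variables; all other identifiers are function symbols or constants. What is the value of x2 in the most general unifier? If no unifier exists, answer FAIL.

Decompose cons/2: q(wrap(y),cons(x2,x2)) = q(s,y1),  empty = empty.
Decompose q/2: wrap(y) = s,  cons(x2,x2) = y1.
Bind s := wrap(y); substituting into the one remaining equation that mentions s gives: q(wrap(y),5) = p.
Bind y1 := cons(x2,x2); no other remaining equation mentions y1.
Delete trivial equation empty = empty.
Decompose cons/2: y2 = empty,  cons(5,x2) = cons(5,cons(q(empty,5),cons(y2,y2))).
Bind y2 := empty; substituting into the one remaining equation that mentions y2 gives: cons(5,x2) = cons(5,cons(q(empty,5),cons(empty,empty))).
Decompose cons/2: 5 = 5,  x2 = cons(q(empty,5),cons(empty,empty)).
Delete trivial equation 5 = 5.
Bind x2 := cons(q(empty,5),cons(empty,empty)); no other remaining equation mentions x2. Substituting into the earlier binding gives y1 := cons(cons(q(empty,5),cons(empty,empty)),cons(q(empty,5),cons(empty,empty))).
Decompose cons/2: wrap(5) = wrap(5),  cons(u,q(wrap(u),u)) = cons(wrap(d),y).
Delete trivial equation wrap(5) = wrap(5).
Decompose cons/2: u = wrap(d),  q(wrap(u),u) = y.
Bind u := wrap(d); substituting into the one remaining equation that mentions u gives: q(wrap(wrap(d)),wrap(d)) = y.
Bind y := q(wrap(wrap(d)),wrap(d)); substituting into the remaining equation gives: q(wrap(q(wrap(wrap(d)),wrap(d))),5) = p. Substituting into the earlier binding gives s := wrap(q(wrap(wrap(d)),wrap(d))).
Bind p := q(wrap(q(wrap(wrap(d)),wrap(d))),5).
MGU = { s ↦ wrap(q(wrap(wrap(d)),wrap(d))), y1 ↦ cons(cons(q(empty,5),cons(empty,empty)),cons(q(empty,5),cons(empty,empty))), y2 ↦ empty, x2 ↦ cons(q(empty,5),cons(empty,empty)), u ↦ wrap(d), y ↦ q(wrap(wrap(d)),wrap(d)), p ↦ q(wrap(q(wrap(wrap(d)),wrap(d))),5) }, so x2 ↦ cons(q(empty,5),cons(empty,empty)).

cons(q(empty,5),cons(empty,empty))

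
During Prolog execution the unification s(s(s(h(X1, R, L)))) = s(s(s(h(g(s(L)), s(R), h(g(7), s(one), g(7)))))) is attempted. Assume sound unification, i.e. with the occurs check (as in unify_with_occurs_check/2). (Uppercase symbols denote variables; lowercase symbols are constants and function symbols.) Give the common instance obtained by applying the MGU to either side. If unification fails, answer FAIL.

Decompose s/1: s(s(h(X1, R, L))) = s(s(h(g(s(L)), s(R), h(g(7), s(one), g(7))))).
Decompose s/1: s(h(X1, R, L)) = s(h(g(s(L)), s(R), h(g(7), s(one), g(7)))).
Decompose s/1: h(X1, R, L) = h(g(s(L)), s(R), h(g(7), s(one), g(7))).
Decompose h/3: X1 = g(s(L)),  R = s(R),  L = h(g(7), s(one), g(7)).
Bind X1 := g(s(L)); no other remaining equation mentions X1.
Occurs check fails: R occurs in s(R); the equation R = s(R) has no finite solution.

FAIL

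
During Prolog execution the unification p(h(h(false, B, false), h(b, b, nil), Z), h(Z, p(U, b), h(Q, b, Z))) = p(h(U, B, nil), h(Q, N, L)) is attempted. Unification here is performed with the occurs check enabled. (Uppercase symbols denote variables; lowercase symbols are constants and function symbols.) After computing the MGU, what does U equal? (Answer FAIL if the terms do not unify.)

h(false, h(b, b, nil), false)

Decompose p/2: h(h(false, B, false), h(b, b, nil), Z) = h(U, B, nil),  h(Z, p(U, b), h(Q, b, Z)) = h(Q, N, L).
Decompose h/3: h(false, B, false) = U,  h(b, b, nil) = B,  Z = nil.
Bind U := h(false, B, false); substituting into the one remaining equation that mentions U gives: h(Z, p(h(false, B, false), b), h(Q, b, Z)) = h(Q, N, L).
Bind B := h(b, b, nil); substituting into the one remaining equation that mentions B gives: h(Z, p(h(false, h(b, b, nil), false), b), h(Q, b, Z)) = h(Q, N, L). Substituting into the earlier binding gives U := h(false, h(b, b, nil), false).
Bind Z := nil; substituting into the remaining equation gives: h(nil, p(h(false, h(b, b, nil), false), b), h(Q, b, nil)) = h(Q, N, L).
Decompose h/3: nil = Q,  p(h(false, h(b, b, nil), false), b) = N,  h(Q, b, nil) = L.
Bind Q := nil; substituting into the one remaining equation that mentions Q gives: h(nil, b, nil) = L.
Bind N := p(h(false, h(b, b, nil), false), b); no other remaining equation mentions N.
Bind L := h(nil, b, nil).
MGU = { U ↦ h(false, h(b, b, nil), false), B ↦ h(b, b, nil), Z ↦ nil, Q ↦ nil, N ↦ p(h(false, h(b, b, nil), false), b), L ↦ h(nil, b, nil) }, so U ↦ h(false, h(b, b, nil), false).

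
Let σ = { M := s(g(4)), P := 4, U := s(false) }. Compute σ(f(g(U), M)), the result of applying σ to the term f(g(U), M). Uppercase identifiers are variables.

Replace each occurrence of M with s(g(4)).
Replace each occurrence of U with s(false).
Result: f(g(s(false)), s(g(4))).

f(g(s(false)), s(g(4)))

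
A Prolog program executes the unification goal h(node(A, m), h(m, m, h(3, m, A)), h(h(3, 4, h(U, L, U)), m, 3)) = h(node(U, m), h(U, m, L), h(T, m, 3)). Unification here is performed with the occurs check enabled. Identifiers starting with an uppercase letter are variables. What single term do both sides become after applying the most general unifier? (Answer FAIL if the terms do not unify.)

h(node(m, m), h(m, m, h(3, m, m)), h(h(3, 4, h(m, h(3, m, m), m)), m, 3))

Decompose h/3: node(A, m) = node(U, m),  h(m, m, h(3, m, A)) = h(U, m, L),  h(h(3, 4, h(U, L, U)), m, 3) = h(T, m, 3).
Decompose node/2: A = U,  m = m.
Bind A := U; substituting into the one remaining equation that mentions A gives: h(m, m, h(3, m, U)) = h(U, m, L).
Delete trivial equation m = m.
Decompose h/3: m = U,  m = m,  h(3, m, U) = L.
Bind U := m; substituting into the 2 remaining equations that mention U gives: h(3, m, m) = L,  h(h(3, 4, h(m, L, m)), m, 3) = h(T, m, 3). Substituting into the earlier binding gives A := m.
Delete trivial equation m = m.
Bind L := h(3, m, m); substituting into the remaining equation gives: h(h(3, 4, h(m, h(3, m, m), m)), m, 3) = h(T, m, 3).
Decompose h/3: h(3, 4, h(m, h(3, m, m), m)) = T,  m = m,  3 = 3.
Bind T := h(3, 4, h(m, h(3, m, m), m)); no other remaining equation mentions T.
Delete trivial equation m = m.
Delete trivial equation 3 = 3.
Applying the MGU to either side gives h(node(m, m), h(m, m, h(3, m, m)), h(h(3, 4, h(m, h(3, m, m), m)), m, 3)).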